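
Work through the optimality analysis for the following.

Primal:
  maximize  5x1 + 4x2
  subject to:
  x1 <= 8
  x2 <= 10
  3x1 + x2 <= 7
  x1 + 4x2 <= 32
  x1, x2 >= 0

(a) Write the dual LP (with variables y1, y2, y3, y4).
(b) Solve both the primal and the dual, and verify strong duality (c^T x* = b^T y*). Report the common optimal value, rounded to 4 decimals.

The standard primal-dual pair for 'max c^T x s.t. A x <= b, x >= 0' is:
  Dual:  min b^T y  s.t.  A^T y >= c,  y >= 0.

So the dual LP is:
  minimize  8y1 + 10y2 + 7y3 + 32y4
  subject to:
    y1 + 3y3 + y4 >= 5
    y2 + y3 + 4y4 >= 4
    y1, y2, y3, y4 >= 0

Solving the primal: x* = (0, 7).
  primal value c^T x* = 28.
Solving the dual: y* = (0, 0, 4, 0).
  dual value b^T y* = 28.
Strong duality: c^T x* = b^T y*. Confirmed.

28


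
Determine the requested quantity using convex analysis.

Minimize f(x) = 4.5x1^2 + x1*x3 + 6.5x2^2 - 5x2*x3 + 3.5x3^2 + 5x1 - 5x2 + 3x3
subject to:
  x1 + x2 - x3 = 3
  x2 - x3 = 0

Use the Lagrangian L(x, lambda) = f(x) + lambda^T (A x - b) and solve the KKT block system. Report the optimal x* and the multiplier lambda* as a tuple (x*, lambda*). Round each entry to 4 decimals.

Form the Lagrangian:
  L(x, lambda) = (1/2) x^T Q x + c^T x + lambda^T (A x - b)
Stationarity (grad_x L = 0): Q x + c + A^T lambda = 0.
Primal feasibility: A x = b.

This gives the KKT block system:
  [ Q   A^T ] [ x     ]   [-c ]
  [ A    0  ] [ lambda ] = [ b ]

Solving the linear system:
  x*      = (3, -0.1, -0.1)
  lambda* = (-31.9, 37.7)
  f(x*)   = 55.45

x* = (3, -0.1, -0.1), lambda* = (-31.9, 37.7)


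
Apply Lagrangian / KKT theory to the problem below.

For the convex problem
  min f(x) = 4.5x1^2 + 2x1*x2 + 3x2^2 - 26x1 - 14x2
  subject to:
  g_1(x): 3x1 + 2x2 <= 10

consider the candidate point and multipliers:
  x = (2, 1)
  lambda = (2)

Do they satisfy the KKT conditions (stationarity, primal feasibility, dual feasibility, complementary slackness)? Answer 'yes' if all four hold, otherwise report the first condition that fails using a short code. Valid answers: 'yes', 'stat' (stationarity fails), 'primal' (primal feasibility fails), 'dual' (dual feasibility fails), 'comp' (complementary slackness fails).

Gradient of f: grad f(x) = Q x + c = (-6, -4)
Constraint values g_i(x) = a_i^T x - b_i:
  g_1((2, 1)) = -2
Stationarity residual: grad f(x) + sum_i lambda_i a_i = (0, 0)
  -> stationarity OK
Primal feasibility (all g_i <= 0): OK
Dual feasibility (all lambda_i >= 0): OK
Complementary slackness (lambda_i * g_i(x) = 0 for all i): FAILS

Verdict: the first failing condition is complementary_slackness -> comp.

comp


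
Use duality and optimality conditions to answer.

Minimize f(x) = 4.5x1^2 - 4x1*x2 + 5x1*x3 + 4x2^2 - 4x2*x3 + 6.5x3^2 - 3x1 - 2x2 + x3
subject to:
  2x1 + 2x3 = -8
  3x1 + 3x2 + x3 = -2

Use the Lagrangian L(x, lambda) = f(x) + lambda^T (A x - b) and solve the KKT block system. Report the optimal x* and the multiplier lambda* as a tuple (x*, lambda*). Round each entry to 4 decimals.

Form the Lagrangian:
  L(x, lambda) = (1/2) x^T Q x + c^T x + lambda^T (A x - b)
Stationarity (grad_x L = 0): Q x + c + A^T lambda = 0.
Primal feasibility: A x = b.

This gives the KKT block system:
  [ Q   A^T ] [ x     ]   [-c ]
  [ A    0  ] [ lambda ] = [ b ]

Solving the linear system:
  x*      = (-0.9714, 1.3143, -3.0286)
  lambda* = (28.3286, -8.1714)
  f(x*)   = 103.7714

x* = (-0.9714, 1.3143, -3.0286), lambda* = (28.3286, -8.1714)


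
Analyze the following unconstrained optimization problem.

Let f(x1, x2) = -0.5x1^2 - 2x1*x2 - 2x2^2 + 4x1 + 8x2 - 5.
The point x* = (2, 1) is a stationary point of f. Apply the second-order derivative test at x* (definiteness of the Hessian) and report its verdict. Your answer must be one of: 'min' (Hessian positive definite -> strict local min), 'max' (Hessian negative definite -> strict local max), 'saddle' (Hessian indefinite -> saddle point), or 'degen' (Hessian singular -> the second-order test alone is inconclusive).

Compute the Hessian H = grad^2 f:
  H = [[-1, -2], [-2, -4]]
Verify stationarity: grad f(x*) = H x* + g = (0, 0).
Eigenvalues of H: -5, 0.
H has a zero eigenvalue (singular; negative semidefinite but not definite), so H is neither positive definite, negative definite, nor indefinite. The second-order test alone is inconclusive -> degen.
(Indeed, f is constant along the null direction of H through x*, so x* is not a strict local extremum.)

degen


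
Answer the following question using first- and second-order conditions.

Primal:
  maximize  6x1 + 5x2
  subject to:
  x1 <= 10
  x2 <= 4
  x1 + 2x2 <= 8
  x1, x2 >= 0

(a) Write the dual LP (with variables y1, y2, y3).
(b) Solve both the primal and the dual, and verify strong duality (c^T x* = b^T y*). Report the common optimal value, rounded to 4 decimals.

The standard primal-dual pair for 'max c^T x s.t. A x <= b, x >= 0' is:
  Dual:  min b^T y  s.t.  A^T y >= c,  y >= 0.

So the dual LP is:
  minimize  10y1 + 4y2 + 8y3
  subject to:
    y1 + y3 >= 6
    y2 + 2y3 >= 5
    y1, y2, y3 >= 0

Solving the primal: x* = (8, 0).
  primal value c^T x* = 48.
Solving the dual: y* = (0, 0, 6).
  dual value b^T y* = 48.
Strong duality: c^T x* = b^T y*. Confirmed.

48


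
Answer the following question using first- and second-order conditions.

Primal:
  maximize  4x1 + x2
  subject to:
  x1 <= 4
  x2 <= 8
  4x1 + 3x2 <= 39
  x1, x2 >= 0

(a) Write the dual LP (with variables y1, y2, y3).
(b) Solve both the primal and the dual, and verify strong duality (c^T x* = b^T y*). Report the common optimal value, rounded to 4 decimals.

The standard primal-dual pair for 'max c^T x s.t. A x <= b, x >= 0' is:
  Dual:  min b^T y  s.t.  A^T y >= c,  y >= 0.

So the dual LP is:
  minimize  4y1 + 8y2 + 39y3
  subject to:
    y1 + 4y3 >= 4
    y2 + 3y3 >= 1
    y1, y2, y3 >= 0

Solving the primal: x* = (4, 7.6667).
  primal value c^T x* = 23.6667.
Solving the dual: y* = (2.6667, 0, 0.3333).
  dual value b^T y* = 23.6667.
Strong duality: c^T x* = b^T y*. Confirmed.

23.6667


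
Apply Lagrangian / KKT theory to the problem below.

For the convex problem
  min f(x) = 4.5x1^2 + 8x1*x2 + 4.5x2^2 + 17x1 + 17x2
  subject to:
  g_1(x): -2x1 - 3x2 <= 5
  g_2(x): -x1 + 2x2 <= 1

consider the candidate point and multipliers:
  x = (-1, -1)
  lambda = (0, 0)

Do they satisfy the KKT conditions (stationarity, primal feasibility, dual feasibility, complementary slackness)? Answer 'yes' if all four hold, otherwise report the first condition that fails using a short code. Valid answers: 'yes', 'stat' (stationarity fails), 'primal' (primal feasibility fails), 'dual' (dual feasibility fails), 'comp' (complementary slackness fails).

Gradient of f: grad f(x) = Q x + c = (0, 0)
Constraint values g_i(x) = a_i^T x - b_i:
  g_1((-1, -1)) = 0
  g_2((-1, -1)) = -2
Stationarity residual: grad f(x) + sum_i lambda_i a_i = (0, 0)
  -> stationarity OK
Primal feasibility (all g_i <= 0): OK
Dual feasibility (all lambda_i >= 0): OK
Complementary slackness (lambda_i * g_i(x) = 0 for all i): OK

Verdict: yes, KKT holds.

yes


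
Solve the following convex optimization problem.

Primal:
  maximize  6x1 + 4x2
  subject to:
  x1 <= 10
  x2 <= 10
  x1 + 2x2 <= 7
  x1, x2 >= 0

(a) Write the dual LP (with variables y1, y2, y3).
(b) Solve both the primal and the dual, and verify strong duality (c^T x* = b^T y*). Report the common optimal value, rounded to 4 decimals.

The standard primal-dual pair for 'max c^T x s.t. A x <= b, x >= 0' is:
  Dual:  min b^T y  s.t.  A^T y >= c,  y >= 0.

So the dual LP is:
  minimize  10y1 + 10y2 + 7y3
  subject to:
    y1 + y3 >= 6
    y2 + 2y3 >= 4
    y1, y2, y3 >= 0

Solving the primal: x* = (7, 0).
  primal value c^T x* = 42.
Solving the dual: y* = (0, 0, 6).
  dual value b^T y* = 42.
Strong duality: c^T x* = b^T y*. Confirmed.

42


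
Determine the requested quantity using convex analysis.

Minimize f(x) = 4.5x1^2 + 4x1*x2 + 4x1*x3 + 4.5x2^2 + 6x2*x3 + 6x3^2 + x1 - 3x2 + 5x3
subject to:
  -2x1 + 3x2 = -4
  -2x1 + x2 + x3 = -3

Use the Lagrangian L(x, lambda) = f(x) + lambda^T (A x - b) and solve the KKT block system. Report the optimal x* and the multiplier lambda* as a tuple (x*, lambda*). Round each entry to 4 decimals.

Form the Lagrangian:
  L(x, lambda) = (1/2) x^T Q x + c^T x + lambda^T (A x - b)
Stationarity (grad_x L = 0): Q x + c + A^T lambda = 0.
Primal feasibility: A x = b.

This gives the KKT block system:
  [ Q   A^T ] [ x     ]   [-c ]
  [ A    0  ] [ lambda ] = [ b ]

Solving the linear system:
  x*      = (0.9563, -0.6958, -0.3916)
  lambda* = (2.5792, 0.0492)
  f(x*)   = 5.775

x* = (0.9563, -0.6958, -0.3916), lambda* = (2.5792, 0.0492)


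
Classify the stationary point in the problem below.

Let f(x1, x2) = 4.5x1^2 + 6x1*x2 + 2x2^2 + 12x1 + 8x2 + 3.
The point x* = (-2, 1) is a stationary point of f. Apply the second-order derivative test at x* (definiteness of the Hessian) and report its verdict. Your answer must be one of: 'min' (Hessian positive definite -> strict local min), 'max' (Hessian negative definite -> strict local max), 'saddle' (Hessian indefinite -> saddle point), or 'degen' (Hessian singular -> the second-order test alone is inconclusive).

Compute the Hessian H = grad^2 f:
  H = [[9, 6], [6, 4]]
Verify stationarity: grad f(x*) = H x* + g = (0, 0).
Eigenvalues of H: 0, 13.
H has a zero eigenvalue (singular; positive semidefinite but not definite), so H is neither positive definite, negative definite, nor indefinite. The second-order test alone is inconclusive -> degen.
(Indeed, f is constant along the null direction of H through x*, so x* is not a strict local extremum.)

degen


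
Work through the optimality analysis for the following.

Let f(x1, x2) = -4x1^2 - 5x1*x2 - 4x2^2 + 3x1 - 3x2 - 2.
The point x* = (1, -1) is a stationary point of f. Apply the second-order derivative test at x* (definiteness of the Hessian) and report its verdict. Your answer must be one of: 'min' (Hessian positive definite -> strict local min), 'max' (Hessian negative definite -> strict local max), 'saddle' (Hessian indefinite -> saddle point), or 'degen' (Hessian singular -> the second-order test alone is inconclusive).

Compute the Hessian H = grad^2 f:
  H = [[-8, -5], [-5, -8]]
Verify stationarity: grad f(x*) = H x* + g = (0, 0).
Eigenvalues of H: -13, -3.
Both eigenvalues < 0, so H is negative definite -> x* is a strict local max.

max


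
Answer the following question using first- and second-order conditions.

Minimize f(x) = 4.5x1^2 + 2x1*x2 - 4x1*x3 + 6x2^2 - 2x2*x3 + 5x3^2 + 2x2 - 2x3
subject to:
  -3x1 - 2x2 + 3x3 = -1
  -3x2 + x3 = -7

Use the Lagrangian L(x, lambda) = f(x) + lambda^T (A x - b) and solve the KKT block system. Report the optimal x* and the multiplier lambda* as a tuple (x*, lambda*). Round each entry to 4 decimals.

Form the Lagrangian:
  L(x, lambda) = (1/2) x^T Q x + c^T x + lambda^T (A x - b)
Stationarity (grad_x L = 0): Q x + c + A^T lambda = 0.
Primal feasibility: A x = b.

This gives the KKT block system:
  [ Q   A^T ] [ x     ]   [-c ]
  [ A    0  ] [ lambda ] = [ b ]

Solving the linear system:
  x*      = (-1.4103, 2.2527, -0.2419)
  lambda* = (-2.4067, 10.503)
  f(x*)   = 38.0517

x* = (-1.4103, 2.2527, -0.2419), lambda* = (-2.4067, 10.503)


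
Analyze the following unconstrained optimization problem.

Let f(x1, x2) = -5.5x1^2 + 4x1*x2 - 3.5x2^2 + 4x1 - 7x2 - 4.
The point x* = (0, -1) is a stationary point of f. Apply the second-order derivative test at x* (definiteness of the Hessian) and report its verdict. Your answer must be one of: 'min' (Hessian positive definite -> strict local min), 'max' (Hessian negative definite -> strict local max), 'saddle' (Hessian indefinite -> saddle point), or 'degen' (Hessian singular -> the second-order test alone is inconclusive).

Compute the Hessian H = grad^2 f:
  H = [[-11, 4], [4, -7]]
Verify stationarity: grad f(x*) = H x* + g = (0, 0).
Eigenvalues of H: -13.4721, -4.5279.
Both eigenvalues < 0, so H is negative definite -> x* is a strict local max.

max


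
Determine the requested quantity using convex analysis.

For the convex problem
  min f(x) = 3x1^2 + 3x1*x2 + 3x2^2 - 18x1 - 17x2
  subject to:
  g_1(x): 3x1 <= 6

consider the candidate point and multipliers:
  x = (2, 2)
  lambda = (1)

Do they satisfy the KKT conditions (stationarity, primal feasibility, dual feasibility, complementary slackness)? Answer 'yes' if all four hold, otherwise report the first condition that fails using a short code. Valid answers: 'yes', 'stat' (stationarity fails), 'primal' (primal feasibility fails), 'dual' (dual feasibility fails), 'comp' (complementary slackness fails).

Gradient of f: grad f(x) = Q x + c = (0, 1)
Constraint values g_i(x) = a_i^T x - b_i:
  g_1((2, 2)) = 0
Stationarity residual: grad f(x) + sum_i lambda_i a_i = (3, 1)
  -> stationarity FAILS
Primal feasibility (all g_i <= 0): OK
Dual feasibility (all lambda_i >= 0): OK
Complementary slackness (lambda_i * g_i(x) = 0 for all i): OK

Verdict: the first failing condition is stationarity -> stat.

stat


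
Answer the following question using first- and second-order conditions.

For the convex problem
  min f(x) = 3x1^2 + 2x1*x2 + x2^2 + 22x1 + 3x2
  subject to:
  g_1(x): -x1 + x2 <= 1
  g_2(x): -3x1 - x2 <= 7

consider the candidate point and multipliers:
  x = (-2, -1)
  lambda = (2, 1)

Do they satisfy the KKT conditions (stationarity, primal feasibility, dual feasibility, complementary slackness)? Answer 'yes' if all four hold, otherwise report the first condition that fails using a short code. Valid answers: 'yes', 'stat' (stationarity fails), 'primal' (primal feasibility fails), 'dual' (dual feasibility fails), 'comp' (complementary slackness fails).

Gradient of f: grad f(x) = Q x + c = (8, -3)
Constraint values g_i(x) = a_i^T x - b_i:
  g_1((-2, -1)) = 0
  g_2((-2, -1)) = 0
Stationarity residual: grad f(x) + sum_i lambda_i a_i = (3, -2)
  -> stationarity FAILS
Primal feasibility (all g_i <= 0): OK
Dual feasibility (all lambda_i >= 0): OK
Complementary slackness (lambda_i * g_i(x) = 0 for all i): OK

Verdict: the first failing condition is stationarity -> stat.

stat


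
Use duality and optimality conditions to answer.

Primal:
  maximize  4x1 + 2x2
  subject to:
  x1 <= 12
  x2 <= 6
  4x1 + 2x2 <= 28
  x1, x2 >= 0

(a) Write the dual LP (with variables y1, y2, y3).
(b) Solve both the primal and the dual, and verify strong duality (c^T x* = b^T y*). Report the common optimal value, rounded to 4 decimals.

The standard primal-dual pair for 'max c^T x s.t. A x <= b, x >= 0' is:
  Dual:  min b^T y  s.t.  A^T y >= c,  y >= 0.

So the dual LP is:
  minimize  12y1 + 6y2 + 28y3
  subject to:
    y1 + 4y3 >= 4
    y2 + 2y3 >= 2
    y1, y2, y3 >= 0

Solving the primal: x* = (7, 0).
  primal value c^T x* = 28.
Solving the dual: y* = (0, 0, 1).
  dual value b^T y* = 28.
Strong duality: c^T x* = b^T y*. Confirmed.

28


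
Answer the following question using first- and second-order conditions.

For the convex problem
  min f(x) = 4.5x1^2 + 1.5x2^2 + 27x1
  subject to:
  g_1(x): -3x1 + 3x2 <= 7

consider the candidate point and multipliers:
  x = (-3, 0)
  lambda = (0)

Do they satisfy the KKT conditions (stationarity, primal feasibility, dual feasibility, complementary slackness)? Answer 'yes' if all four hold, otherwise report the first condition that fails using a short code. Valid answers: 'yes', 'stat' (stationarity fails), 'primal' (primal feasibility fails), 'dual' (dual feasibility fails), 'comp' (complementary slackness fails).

Gradient of f: grad f(x) = Q x + c = (0, 0)
Constraint values g_i(x) = a_i^T x - b_i:
  g_1((-3, 0)) = 2
Stationarity residual: grad f(x) + sum_i lambda_i a_i = (0, 0)
  -> stationarity OK
Primal feasibility (all g_i <= 0): FAILS
Dual feasibility (all lambda_i >= 0): OK
Complementary slackness (lambda_i * g_i(x) = 0 for all i): OK

Verdict: the first failing condition is primal_feasibility -> primal.

primal


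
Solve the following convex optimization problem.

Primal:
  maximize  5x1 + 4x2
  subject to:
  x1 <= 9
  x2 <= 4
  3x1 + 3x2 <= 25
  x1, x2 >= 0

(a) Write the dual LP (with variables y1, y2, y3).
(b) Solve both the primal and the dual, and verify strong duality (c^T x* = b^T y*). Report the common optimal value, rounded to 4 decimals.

The standard primal-dual pair for 'max c^T x s.t. A x <= b, x >= 0' is:
  Dual:  min b^T y  s.t.  A^T y >= c,  y >= 0.

So the dual LP is:
  minimize  9y1 + 4y2 + 25y3
  subject to:
    y1 + 3y3 >= 5
    y2 + 3y3 >= 4
    y1, y2, y3 >= 0

Solving the primal: x* = (8.3333, 0).
  primal value c^T x* = 41.6667.
Solving the dual: y* = (0, 0, 1.6667).
  dual value b^T y* = 41.6667.
Strong duality: c^T x* = b^T y*. Confirmed.

41.6667


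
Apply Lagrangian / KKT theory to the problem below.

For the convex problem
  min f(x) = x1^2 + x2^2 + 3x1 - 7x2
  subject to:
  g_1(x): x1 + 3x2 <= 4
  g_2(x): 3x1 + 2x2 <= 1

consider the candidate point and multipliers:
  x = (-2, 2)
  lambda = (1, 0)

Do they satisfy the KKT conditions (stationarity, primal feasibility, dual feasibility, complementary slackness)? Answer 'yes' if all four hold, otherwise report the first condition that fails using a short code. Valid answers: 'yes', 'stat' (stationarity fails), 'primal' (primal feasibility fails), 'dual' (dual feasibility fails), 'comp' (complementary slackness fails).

Gradient of f: grad f(x) = Q x + c = (-1, -3)
Constraint values g_i(x) = a_i^T x - b_i:
  g_1((-2, 2)) = 0
  g_2((-2, 2)) = -3
Stationarity residual: grad f(x) + sum_i lambda_i a_i = (0, 0)
  -> stationarity OK
Primal feasibility (all g_i <= 0): OK
Dual feasibility (all lambda_i >= 0): OK
Complementary slackness (lambda_i * g_i(x) = 0 for all i): OK

Verdict: yes, KKT holds.

yes


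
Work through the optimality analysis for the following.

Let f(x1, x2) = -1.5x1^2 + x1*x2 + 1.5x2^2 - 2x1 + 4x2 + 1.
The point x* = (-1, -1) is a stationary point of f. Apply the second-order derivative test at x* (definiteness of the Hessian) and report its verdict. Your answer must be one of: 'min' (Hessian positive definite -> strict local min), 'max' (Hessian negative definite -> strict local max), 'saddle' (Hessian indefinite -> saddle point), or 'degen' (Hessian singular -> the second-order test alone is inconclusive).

Compute the Hessian H = grad^2 f:
  H = [[-3, 1], [1, 3]]
Verify stationarity: grad f(x*) = H x* + g = (0, 0).
Eigenvalues of H: -3.1623, 3.1623.
Eigenvalues have mixed signs, so H is indefinite -> x* is a saddle point.

saddle


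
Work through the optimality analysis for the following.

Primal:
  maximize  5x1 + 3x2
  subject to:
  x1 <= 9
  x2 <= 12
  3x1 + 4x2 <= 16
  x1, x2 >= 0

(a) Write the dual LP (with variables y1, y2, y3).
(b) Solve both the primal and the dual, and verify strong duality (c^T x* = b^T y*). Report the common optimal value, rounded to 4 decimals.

The standard primal-dual pair for 'max c^T x s.t. A x <= b, x >= 0' is:
  Dual:  min b^T y  s.t.  A^T y >= c,  y >= 0.

So the dual LP is:
  minimize  9y1 + 12y2 + 16y3
  subject to:
    y1 + 3y3 >= 5
    y2 + 4y3 >= 3
    y1, y2, y3 >= 0

Solving the primal: x* = (5.3333, 0).
  primal value c^T x* = 26.6667.
Solving the dual: y* = (0, 0, 1.6667).
  dual value b^T y* = 26.6667.
Strong duality: c^T x* = b^T y*. Confirmed.

26.6667


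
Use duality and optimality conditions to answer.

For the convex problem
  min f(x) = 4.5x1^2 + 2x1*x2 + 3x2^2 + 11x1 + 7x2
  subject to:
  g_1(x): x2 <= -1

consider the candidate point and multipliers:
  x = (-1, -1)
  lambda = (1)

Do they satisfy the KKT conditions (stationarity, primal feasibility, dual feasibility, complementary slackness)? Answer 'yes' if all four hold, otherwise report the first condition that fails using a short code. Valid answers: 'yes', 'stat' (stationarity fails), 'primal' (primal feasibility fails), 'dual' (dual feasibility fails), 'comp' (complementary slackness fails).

Gradient of f: grad f(x) = Q x + c = (0, -1)
Constraint values g_i(x) = a_i^T x - b_i:
  g_1((-1, -1)) = 0
Stationarity residual: grad f(x) + sum_i lambda_i a_i = (0, 0)
  -> stationarity OK
Primal feasibility (all g_i <= 0): OK
Dual feasibility (all lambda_i >= 0): OK
Complementary slackness (lambda_i * g_i(x) = 0 for all i): OK

Verdict: yes, KKT holds.

yes


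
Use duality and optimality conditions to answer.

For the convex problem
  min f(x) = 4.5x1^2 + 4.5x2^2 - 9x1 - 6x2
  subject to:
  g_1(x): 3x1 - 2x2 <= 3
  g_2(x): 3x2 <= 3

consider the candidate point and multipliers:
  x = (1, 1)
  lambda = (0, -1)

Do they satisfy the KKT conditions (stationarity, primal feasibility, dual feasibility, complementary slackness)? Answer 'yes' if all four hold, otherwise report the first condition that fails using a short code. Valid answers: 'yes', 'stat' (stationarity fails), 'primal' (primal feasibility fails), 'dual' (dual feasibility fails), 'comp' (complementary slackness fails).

Gradient of f: grad f(x) = Q x + c = (0, 3)
Constraint values g_i(x) = a_i^T x - b_i:
  g_1((1, 1)) = -2
  g_2((1, 1)) = 0
Stationarity residual: grad f(x) + sum_i lambda_i a_i = (0, 0)
  -> stationarity OK
Primal feasibility (all g_i <= 0): OK
Dual feasibility (all lambda_i >= 0): FAILS
Complementary slackness (lambda_i * g_i(x) = 0 for all i): OK

Verdict: the first failing condition is dual_feasibility -> dual.

dual


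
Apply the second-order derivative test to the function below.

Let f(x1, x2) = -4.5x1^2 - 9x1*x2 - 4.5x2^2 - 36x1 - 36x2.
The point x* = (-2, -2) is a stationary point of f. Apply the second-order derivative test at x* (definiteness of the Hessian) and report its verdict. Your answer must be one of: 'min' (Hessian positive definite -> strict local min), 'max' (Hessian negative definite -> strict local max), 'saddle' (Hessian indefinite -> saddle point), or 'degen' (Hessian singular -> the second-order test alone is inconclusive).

Compute the Hessian H = grad^2 f:
  H = [[-9, -9], [-9, -9]]
Verify stationarity: grad f(x*) = H x* + g = (0, 0).
Eigenvalues of H: -18, 0.
H has a zero eigenvalue (singular; negative semidefinite but not definite), so H is neither positive definite, negative definite, nor indefinite. The second-order test alone is inconclusive -> degen.
(Indeed, f is constant along the null direction of H through x*, so x* is not a strict local extremum.)

degen


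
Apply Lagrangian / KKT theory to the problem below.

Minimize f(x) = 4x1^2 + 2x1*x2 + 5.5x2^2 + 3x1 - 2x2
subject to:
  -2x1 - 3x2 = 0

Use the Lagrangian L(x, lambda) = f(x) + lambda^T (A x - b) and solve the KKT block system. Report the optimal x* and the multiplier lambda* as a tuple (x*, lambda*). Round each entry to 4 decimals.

Form the Lagrangian:
  L(x, lambda) = (1/2) x^T Q x + c^T x + lambda^T (A x - b)
Stationarity (grad_x L = 0): Q x + c + A^T lambda = 0.
Primal feasibility: A x = b.

This gives the KKT block system:
  [ Q   A^T ] [ x     ]   [-c ]
  [ A    0  ] [ lambda ] = [ b ]

Solving the linear system:
  x*      = (-0.4239, 0.2826)
  lambda* = (0.087)
  f(x*)   = -0.9185

x* = (-0.4239, 0.2826), lambda* = (0.087)


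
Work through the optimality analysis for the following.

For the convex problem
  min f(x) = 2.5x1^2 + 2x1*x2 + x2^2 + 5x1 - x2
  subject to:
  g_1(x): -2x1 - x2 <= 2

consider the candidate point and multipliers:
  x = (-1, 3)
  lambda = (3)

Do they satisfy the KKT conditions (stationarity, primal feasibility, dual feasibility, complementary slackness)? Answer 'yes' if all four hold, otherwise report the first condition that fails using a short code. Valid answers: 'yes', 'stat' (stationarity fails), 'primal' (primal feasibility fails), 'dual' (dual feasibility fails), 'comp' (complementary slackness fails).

Gradient of f: grad f(x) = Q x + c = (6, 3)
Constraint values g_i(x) = a_i^T x - b_i:
  g_1((-1, 3)) = -3
Stationarity residual: grad f(x) + sum_i lambda_i a_i = (0, 0)
  -> stationarity OK
Primal feasibility (all g_i <= 0): OK
Dual feasibility (all lambda_i >= 0): OK
Complementary slackness (lambda_i * g_i(x) = 0 for all i): FAILS

Verdict: the first failing condition is complementary_slackness -> comp.

comp


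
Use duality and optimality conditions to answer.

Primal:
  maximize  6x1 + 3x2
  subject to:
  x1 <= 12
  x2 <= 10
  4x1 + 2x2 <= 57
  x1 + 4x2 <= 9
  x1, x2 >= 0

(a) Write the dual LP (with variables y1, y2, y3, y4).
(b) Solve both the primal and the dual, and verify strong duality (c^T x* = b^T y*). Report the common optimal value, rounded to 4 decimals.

The standard primal-dual pair for 'max c^T x s.t. A x <= b, x >= 0' is:
  Dual:  min b^T y  s.t.  A^T y >= c,  y >= 0.

So the dual LP is:
  minimize  12y1 + 10y2 + 57y3 + 9y4
  subject to:
    y1 + 4y3 + y4 >= 6
    y2 + 2y3 + 4y4 >= 3
    y1, y2, y3, y4 >= 0

Solving the primal: x* = (9, 0).
  primal value c^T x* = 54.
Solving the dual: y* = (0, 0, 0, 6).
  dual value b^T y* = 54.
Strong duality: c^T x* = b^T y*. Confirmed.

54


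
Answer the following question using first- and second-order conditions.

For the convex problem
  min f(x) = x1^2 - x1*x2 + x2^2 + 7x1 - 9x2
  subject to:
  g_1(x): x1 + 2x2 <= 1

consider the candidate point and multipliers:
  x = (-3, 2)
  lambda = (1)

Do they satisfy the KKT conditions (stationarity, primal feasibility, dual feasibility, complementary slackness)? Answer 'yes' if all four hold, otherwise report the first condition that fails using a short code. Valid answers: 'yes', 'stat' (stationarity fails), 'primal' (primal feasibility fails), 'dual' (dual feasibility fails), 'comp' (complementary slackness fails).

Gradient of f: grad f(x) = Q x + c = (-1, -2)
Constraint values g_i(x) = a_i^T x - b_i:
  g_1((-3, 2)) = 0
Stationarity residual: grad f(x) + sum_i lambda_i a_i = (0, 0)
  -> stationarity OK
Primal feasibility (all g_i <= 0): OK
Dual feasibility (all lambda_i >= 0): OK
Complementary slackness (lambda_i * g_i(x) = 0 for all i): OK

Verdict: yes, KKT holds.

yes


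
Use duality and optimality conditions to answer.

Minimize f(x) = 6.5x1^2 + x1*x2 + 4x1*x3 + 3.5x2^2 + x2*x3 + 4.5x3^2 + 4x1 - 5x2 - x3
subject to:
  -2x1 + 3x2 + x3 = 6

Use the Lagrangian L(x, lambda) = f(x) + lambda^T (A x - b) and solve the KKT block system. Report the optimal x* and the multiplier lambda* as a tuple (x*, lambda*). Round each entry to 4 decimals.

Form the Lagrangian:
  L(x, lambda) = (1/2) x^T Q x + c^T x + lambda^T (A x - b)
Stationarity (grad_x L = 0): Q x + c + A^T lambda = 0.
Primal feasibility: A x = b.

This gives the KKT block system:
  [ Q   A^T ] [ x     ]   [-c ]
  [ A    0  ] [ lambda ] = [ b ]

Solving the linear system:
  x*      = (-0.7597, 1.3431, 0.4511)
  lambda* = (-1.3644)
  f(x*)   = -1.0096

x* = (-0.7597, 1.3431, 0.4511), lambda* = (-1.3644)


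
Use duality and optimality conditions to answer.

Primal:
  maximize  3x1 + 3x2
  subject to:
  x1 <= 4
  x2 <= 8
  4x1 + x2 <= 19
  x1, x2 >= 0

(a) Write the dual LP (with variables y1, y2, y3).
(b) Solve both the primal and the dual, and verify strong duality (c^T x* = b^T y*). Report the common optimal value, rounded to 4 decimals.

The standard primal-dual pair for 'max c^T x s.t. A x <= b, x >= 0' is:
  Dual:  min b^T y  s.t.  A^T y >= c,  y >= 0.

So the dual LP is:
  minimize  4y1 + 8y2 + 19y3
  subject to:
    y1 + 4y3 >= 3
    y2 + y3 >= 3
    y1, y2, y3 >= 0

Solving the primal: x* = (2.75, 8).
  primal value c^T x* = 32.25.
Solving the dual: y* = (0, 2.25, 0.75).
  dual value b^T y* = 32.25.
Strong duality: c^T x* = b^T y*. Confirmed.

32.25


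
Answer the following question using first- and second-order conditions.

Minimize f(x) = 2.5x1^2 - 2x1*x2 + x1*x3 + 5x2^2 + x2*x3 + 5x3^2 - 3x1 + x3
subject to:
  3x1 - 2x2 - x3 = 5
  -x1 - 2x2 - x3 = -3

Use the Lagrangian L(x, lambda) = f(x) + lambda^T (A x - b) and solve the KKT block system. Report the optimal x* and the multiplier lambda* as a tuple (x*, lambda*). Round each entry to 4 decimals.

Form the Lagrangian:
  L(x, lambda) = (1/2) x^T Q x + c^T x + lambda^T (A x - b)
Stationarity (grad_x L = 0): Q x + c + A^T lambda = 0.
Primal feasibility: A x = b.

This gives the KKT block system:
  [ Q   A^T ] [ x     ]   [-c ]
  [ A    0  ] [ lambda ] = [ b ]

Solving the linear system:
  x*      = (2, 0.6304, -0.2609)
  lambda* = (-1.1141, 2.1359)
  f(x*)   = 2.8587

x* = (2, 0.6304, -0.2609), lambda* = (-1.1141, 2.1359)


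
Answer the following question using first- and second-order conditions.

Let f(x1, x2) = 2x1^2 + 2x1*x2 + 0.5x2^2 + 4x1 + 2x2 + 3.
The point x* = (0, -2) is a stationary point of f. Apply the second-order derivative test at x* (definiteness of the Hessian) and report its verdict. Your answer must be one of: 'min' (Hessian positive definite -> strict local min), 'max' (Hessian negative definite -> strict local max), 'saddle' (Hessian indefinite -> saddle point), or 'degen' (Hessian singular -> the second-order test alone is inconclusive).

Compute the Hessian H = grad^2 f:
  H = [[4, 2], [2, 1]]
Verify stationarity: grad f(x*) = H x* + g = (0, 0).
Eigenvalues of H: 0, 5.
H has a zero eigenvalue (singular; positive semidefinite but not definite), so H is neither positive definite, negative definite, nor indefinite. The second-order test alone is inconclusive -> degen.
(Indeed, f is constant along the null direction of H through x*, so x* is not a strict local extremum.)

degen


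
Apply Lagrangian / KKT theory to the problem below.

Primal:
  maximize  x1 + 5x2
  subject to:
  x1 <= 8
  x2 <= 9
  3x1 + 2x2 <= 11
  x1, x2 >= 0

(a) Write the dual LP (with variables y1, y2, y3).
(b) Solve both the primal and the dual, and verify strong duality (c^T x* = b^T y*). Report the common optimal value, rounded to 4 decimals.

The standard primal-dual pair for 'max c^T x s.t. A x <= b, x >= 0' is:
  Dual:  min b^T y  s.t.  A^T y >= c,  y >= 0.

So the dual LP is:
  minimize  8y1 + 9y2 + 11y3
  subject to:
    y1 + 3y3 >= 1
    y2 + 2y3 >= 5
    y1, y2, y3 >= 0

Solving the primal: x* = (0, 5.5).
  primal value c^T x* = 27.5.
Solving the dual: y* = (0, 0, 2.5).
  dual value b^T y* = 27.5.
Strong duality: c^T x* = b^T y*. Confirmed.

27.5


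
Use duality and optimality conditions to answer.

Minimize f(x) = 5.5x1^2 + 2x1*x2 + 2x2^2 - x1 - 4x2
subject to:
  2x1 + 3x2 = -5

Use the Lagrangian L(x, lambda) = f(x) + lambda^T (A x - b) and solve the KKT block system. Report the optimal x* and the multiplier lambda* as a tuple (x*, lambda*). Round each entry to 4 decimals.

Form the Lagrangian:
  L(x, lambda) = (1/2) x^T Q x + c^T x + lambda^T (A x - b)
Stationarity (grad_x L = 0): Q x + c + A^T lambda = 0.
Primal feasibility: A x = b.

This gives the KKT block system:
  [ Q   A^T ] [ x     ]   [-c ]
  [ A    0  ] [ lambda ] = [ b ]

Solving the linear system:
  x*      = (-0.2747, -1.4835)
  lambda* = (3.4945)
  f(x*)   = 11.8407

x* = (-0.2747, -1.4835), lambda* = (3.4945)


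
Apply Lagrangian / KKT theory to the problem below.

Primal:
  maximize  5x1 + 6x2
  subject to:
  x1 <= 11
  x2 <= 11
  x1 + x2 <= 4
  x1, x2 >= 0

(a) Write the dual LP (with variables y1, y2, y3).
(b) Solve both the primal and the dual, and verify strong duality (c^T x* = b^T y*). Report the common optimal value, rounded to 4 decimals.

The standard primal-dual pair for 'max c^T x s.t. A x <= b, x >= 0' is:
  Dual:  min b^T y  s.t.  A^T y >= c,  y >= 0.

So the dual LP is:
  minimize  11y1 + 11y2 + 4y3
  subject to:
    y1 + y3 >= 5
    y2 + y3 >= 6
    y1, y2, y3 >= 0

Solving the primal: x* = (0, 4).
  primal value c^T x* = 24.
Solving the dual: y* = (0, 0, 6).
  dual value b^T y* = 24.
Strong duality: c^T x* = b^T y*. Confirmed.

24


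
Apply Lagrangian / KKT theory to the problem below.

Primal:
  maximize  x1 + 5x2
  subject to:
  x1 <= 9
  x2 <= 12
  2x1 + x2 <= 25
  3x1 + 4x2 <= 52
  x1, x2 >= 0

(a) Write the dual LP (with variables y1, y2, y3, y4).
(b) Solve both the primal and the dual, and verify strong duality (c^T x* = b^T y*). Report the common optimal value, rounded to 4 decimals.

The standard primal-dual pair for 'max c^T x s.t. A x <= b, x >= 0' is:
  Dual:  min b^T y  s.t.  A^T y >= c,  y >= 0.

So the dual LP is:
  minimize  9y1 + 12y2 + 25y3 + 52y4
  subject to:
    y1 + 2y3 + 3y4 >= 1
    y2 + y3 + 4y4 >= 5
    y1, y2, y3, y4 >= 0

Solving the primal: x* = (1.3333, 12).
  primal value c^T x* = 61.3333.
Solving the dual: y* = (0, 3.6667, 0, 0.3333).
  dual value b^T y* = 61.3333.
Strong duality: c^T x* = b^T y*. Confirmed.

61.3333


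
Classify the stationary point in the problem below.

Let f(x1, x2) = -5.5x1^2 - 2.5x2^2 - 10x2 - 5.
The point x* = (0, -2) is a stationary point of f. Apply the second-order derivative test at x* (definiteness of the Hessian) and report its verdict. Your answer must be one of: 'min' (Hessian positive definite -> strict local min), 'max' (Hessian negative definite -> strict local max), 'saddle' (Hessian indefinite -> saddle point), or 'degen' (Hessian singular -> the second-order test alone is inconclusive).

Compute the Hessian H = grad^2 f:
  H = [[-11, 0], [0, -5]]
Verify stationarity: grad f(x*) = H x* + g = (0, 0).
Eigenvalues of H: -11, -5.
Both eigenvalues < 0, so H is negative definite -> x* is a strict local max.

max


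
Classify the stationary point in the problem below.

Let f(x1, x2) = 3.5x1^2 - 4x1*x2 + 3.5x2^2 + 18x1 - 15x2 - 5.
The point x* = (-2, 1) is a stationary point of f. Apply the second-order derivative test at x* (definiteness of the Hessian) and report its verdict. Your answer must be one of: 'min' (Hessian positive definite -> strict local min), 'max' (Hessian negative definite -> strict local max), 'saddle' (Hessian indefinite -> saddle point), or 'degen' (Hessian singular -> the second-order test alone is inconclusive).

Compute the Hessian H = grad^2 f:
  H = [[7, -4], [-4, 7]]
Verify stationarity: grad f(x*) = H x* + g = (0, 0).
Eigenvalues of H: 3, 11.
Both eigenvalues > 0, so H is positive definite -> x* is a strict local min.

min


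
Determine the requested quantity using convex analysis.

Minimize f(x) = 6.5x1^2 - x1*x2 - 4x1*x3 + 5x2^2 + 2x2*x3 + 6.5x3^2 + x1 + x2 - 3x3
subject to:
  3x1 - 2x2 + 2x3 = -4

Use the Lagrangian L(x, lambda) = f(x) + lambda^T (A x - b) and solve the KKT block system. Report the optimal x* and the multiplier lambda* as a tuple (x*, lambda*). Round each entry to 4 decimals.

Form the Lagrangian:
  L(x, lambda) = (1/2) x^T Q x + c^T x + lambda^T (A x - b)
Stationarity (grad_x L = 0): Q x + c + A^T lambda = 0.
Primal feasibility: A x = b.

This gives the KKT block system:
  [ Q   A^T ] [ x     ]   [-c ]
  [ A    0  ] [ lambda ] = [ b ]

Solving the linear system:
  x*      = (-0.7586, 0.4125, -0.4495)
  lambda* = (2.4922)
  f(x*)   = 5.4857

x* = (-0.7586, 0.4125, -0.4495), lambda* = (2.4922)


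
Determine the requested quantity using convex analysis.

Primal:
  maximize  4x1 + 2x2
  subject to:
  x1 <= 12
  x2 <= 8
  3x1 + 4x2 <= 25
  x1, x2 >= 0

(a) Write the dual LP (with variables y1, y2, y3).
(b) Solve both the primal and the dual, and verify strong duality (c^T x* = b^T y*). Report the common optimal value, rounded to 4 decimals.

The standard primal-dual pair for 'max c^T x s.t. A x <= b, x >= 0' is:
  Dual:  min b^T y  s.t.  A^T y >= c,  y >= 0.

So the dual LP is:
  minimize  12y1 + 8y2 + 25y3
  subject to:
    y1 + 3y3 >= 4
    y2 + 4y3 >= 2
    y1, y2, y3 >= 0

Solving the primal: x* = (8.3333, 0).
  primal value c^T x* = 33.3333.
Solving the dual: y* = (0, 0, 1.3333).
  dual value b^T y* = 33.3333.
Strong duality: c^T x* = b^T y*. Confirmed.

33.3333


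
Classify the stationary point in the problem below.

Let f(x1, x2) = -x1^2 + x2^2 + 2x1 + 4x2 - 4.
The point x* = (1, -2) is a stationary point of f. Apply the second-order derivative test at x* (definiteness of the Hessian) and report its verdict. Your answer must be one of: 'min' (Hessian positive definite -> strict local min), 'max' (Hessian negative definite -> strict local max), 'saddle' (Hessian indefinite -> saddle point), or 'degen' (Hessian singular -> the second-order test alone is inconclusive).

Compute the Hessian H = grad^2 f:
  H = [[-2, 0], [0, 2]]
Verify stationarity: grad f(x*) = H x* + g = (0, 0).
Eigenvalues of H: -2, 2.
Eigenvalues have mixed signs, so H is indefinite -> x* is a saddle point.

saddle


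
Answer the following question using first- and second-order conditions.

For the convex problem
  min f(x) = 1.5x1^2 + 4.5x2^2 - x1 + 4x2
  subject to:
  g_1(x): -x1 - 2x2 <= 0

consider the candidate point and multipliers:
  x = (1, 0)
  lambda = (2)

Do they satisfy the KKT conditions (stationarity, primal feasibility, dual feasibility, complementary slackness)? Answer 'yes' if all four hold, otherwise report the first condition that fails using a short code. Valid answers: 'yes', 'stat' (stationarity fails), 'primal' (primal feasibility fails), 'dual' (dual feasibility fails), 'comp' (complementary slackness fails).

Gradient of f: grad f(x) = Q x + c = (2, 4)
Constraint values g_i(x) = a_i^T x - b_i:
  g_1((1, 0)) = -1
Stationarity residual: grad f(x) + sum_i lambda_i a_i = (0, 0)
  -> stationarity OK
Primal feasibility (all g_i <= 0): OK
Dual feasibility (all lambda_i >= 0): OK
Complementary slackness (lambda_i * g_i(x) = 0 for all i): FAILS

Verdict: the first failing condition is complementary_slackness -> comp.

comp


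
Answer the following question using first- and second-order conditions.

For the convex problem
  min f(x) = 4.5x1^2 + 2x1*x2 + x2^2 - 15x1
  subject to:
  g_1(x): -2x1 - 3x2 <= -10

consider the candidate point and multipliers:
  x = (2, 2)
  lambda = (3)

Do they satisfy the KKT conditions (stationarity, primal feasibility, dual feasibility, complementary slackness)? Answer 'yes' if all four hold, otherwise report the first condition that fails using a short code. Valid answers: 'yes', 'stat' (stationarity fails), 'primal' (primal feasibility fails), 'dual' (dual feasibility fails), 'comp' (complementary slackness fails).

Gradient of f: grad f(x) = Q x + c = (7, 8)
Constraint values g_i(x) = a_i^T x - b_i:
  g_1((2, 2)) = 0
Stationarity residual: grad f(x) + sum_i lambda_i a_i = (1, -1)
  -> stationarity FAILS
Primal feasibility (all g_i <= 0): OK
Dual feasibility (all lambda_i >= 0): OK
Complementary slackness (lambda_i * g_i(x) = 0 for all i): OK

Verdict: the first failing condition is stationarity -> stat.

stat


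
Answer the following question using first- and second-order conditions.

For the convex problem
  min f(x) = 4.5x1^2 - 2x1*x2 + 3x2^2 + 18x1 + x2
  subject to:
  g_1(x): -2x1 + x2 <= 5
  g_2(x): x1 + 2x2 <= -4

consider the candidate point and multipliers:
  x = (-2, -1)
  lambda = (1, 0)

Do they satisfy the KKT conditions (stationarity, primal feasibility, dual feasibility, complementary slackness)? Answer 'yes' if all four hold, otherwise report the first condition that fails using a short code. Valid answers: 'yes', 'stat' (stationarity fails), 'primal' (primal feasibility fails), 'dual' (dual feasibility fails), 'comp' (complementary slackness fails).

Gradient of f: grad f(x) = Q x + c = (2, -1)
Constraint values g_i(x) = a_i^T x - b_i:
  g_1((-2, -1)) = -2
  g_2((-2, -1)) = 0
Stationarity residual: grad f(x) + sum_i lambda_i a_i = (0, 0)
  -> stationarity OK
Primal feasibility (all g_i <= 0): OK
Dual feasibility (all lambda_i >= 0): OK
Complementary slackness (lambda_i * g_i(x) = 0 for all i): FAILS

Verdict: the first failing condition is complementary_slackness -> comp.

comp


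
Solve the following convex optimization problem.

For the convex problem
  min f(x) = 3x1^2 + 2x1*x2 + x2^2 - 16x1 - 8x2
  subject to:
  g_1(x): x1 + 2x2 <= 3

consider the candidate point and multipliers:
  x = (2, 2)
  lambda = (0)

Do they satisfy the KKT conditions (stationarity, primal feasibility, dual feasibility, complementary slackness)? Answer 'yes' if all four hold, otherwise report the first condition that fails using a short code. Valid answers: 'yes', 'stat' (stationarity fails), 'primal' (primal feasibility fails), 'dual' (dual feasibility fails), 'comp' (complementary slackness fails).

Gradient of f: grad f(x) = Q x + c = (0, 0)
Constraint values g_i(x) = a_i^T x - b_i:
  g_1((2, 2)) = 3
Stationarity residual: grad f(x) + sum_i lambda_i a_i = (0, 0)
  -> stationarity OK
Primal feasibility (all g_i <= 0): FAILS
Dual feasibility (all lambda_i >= 0): OK
Complementary slackness (lambda_i * g_i(x) = 0 for all i): OK

Verdict: the first failing condition is primal_feasibility -> primal.

primal
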